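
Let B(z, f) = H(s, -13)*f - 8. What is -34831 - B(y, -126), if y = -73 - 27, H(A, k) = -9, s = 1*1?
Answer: -35957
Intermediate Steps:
s = 1
y = -100
B(z, f) = -8 - 9*f (B(z, f) = -9*f - 8 = -8 - 9*f)
-34831 - B(y, -126) = -34831 - (-8 - 9*(-126)) = -34831 - (-8 + 1134) = -34831 - 1*1126 = -34831 - 1126 = -35957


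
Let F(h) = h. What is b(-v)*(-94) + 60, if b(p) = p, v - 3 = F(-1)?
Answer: 248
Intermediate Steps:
v = 2 (v = 3 - 1 = 2)
b(-v)*(-94) + 60 = -1*2*(-94) + 60 = -2*(-94) + 60 = 188 + 60 = 248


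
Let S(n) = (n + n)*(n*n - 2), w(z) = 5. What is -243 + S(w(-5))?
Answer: -13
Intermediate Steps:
S(n) = 2*n*(-2 + n²) (S(n) = (2*n)*(n² - 2) = (2*n)*(-2 + n²) = 2*n*(-2 + n²))
-243 + S(w(-5)) = -243 + 2*5*(-2 + 5²) = -243 + 2*5*(-2 + 25) = -243 + 2*5*23 = -243 + 230 = -13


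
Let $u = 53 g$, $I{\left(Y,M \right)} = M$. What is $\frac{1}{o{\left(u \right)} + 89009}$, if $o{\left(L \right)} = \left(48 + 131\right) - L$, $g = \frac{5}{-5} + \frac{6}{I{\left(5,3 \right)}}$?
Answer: $\frac{1}{89135} \approx 1.1219 \cdot 10^{-5}$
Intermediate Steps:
$g = 1$ ($g = \frac{5}{-5} + \frac{6}{3} = 5 \left(- \frac{1}{5}\right) + 6 \cdot \frac{1}{3} = -1 + 2 = 1$)
$u = 53$ ($u = 53 \cdot 1 = 53$)
$o{\left(L \right)} = 179 - L$
$\frac{1}{o{\left(u \right)} + 89009} = \frac{1}{\left(179 - 53\right) + 89009} = \frac{1}{126 + 89009} = \frac{1}{89135}$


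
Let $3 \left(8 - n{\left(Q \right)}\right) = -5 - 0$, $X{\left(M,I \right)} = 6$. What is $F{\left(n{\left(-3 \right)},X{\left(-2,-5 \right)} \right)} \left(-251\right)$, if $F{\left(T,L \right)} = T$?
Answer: $- \frac{7279}{3} \approx -2426.3$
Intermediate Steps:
$n{\left(Q \right)} = \frac{29}{3}$ ($n{\left(Q \right)} = 8 - \frac{-5 - 0}{3} = 8 - \frac{-5 + 0}{3} = 8 - - \frac{5}{3} = 8 + \frac{5}{3} = \frac{29}{3}$)
$F{\left(n{\left(-3 \right)},X{\left(-2,-5 \right)} \right)} \left(-251\right) = \frac{29}{3} \left(-251\right) = - \frac{7279}{3}$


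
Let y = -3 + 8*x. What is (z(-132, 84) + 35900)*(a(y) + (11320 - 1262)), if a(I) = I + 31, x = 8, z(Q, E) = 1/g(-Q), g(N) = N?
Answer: 24049415075/66 ≈ 3.6439e+8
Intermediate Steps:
z(Q, E) = -1/Q (z(Q, E) = 1/(-Q) = -1/Q)
y = 61 (y = -3 + 8*8 = -3 + 64 = 61)
a(I) = 31 + I
(z(-132, 84) + 35900)*(a(y) + (11320 - 1262)) = (-1/(-132) + 35900)*((31 + 61) + (11320 - 1262)) = (-1*(-1/132) + 35900)*(92 + 10058) = (1/132 + 35900)*10150 = (4738801/132)*10150 = 24049415075/66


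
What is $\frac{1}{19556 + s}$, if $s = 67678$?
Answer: $\frac{1}{87234} \approx 1.1463 \cdot 10^{-5}$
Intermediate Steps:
$\frac{1}{19556 + s} = \frac{1}{19556 + 67678} = \frac{1}{87234}$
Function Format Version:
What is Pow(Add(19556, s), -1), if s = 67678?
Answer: Rational(1, 87234) ≈ 1.1463e-5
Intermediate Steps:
Pow(Add(19556, s), -1) = Pow(Add(19556, 67678), -1) = Pow(87234, -1) = Rational(1, 87234)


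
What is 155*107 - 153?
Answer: 16432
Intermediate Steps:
155*107 - 153 = 16585 - 153 = 16432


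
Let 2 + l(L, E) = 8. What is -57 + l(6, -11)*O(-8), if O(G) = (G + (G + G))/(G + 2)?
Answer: -33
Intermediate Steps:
l(L, E) = 6 (l(L, E) = -2 + 8 = 6)
O(G) = 3*G/(2 + G) (O(G) = (G + 2*G)/(2 + G) = (3*G)/(2 + G) = 3*G/(2 + G))
-57 + l(6, -11)*O(-8) = -57 + 6*(3*(-8)/(2 - 8)) = -57 + 6*(3*(-8)/(-6)) = -57 + 6*(3*(-8)*(-1/6)) = -57 + 6*4 = -57 + 24 = -33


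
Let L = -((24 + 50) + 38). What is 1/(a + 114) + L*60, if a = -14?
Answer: -671999/100 ≈ -6720.0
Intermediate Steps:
L = -112 (L = -(74 + 38) = -1*112 = -112)
1/(a + 114) + L*60 = 1/(-14 + 114) - 112*60 = 1/100 - 6720 = -671999/100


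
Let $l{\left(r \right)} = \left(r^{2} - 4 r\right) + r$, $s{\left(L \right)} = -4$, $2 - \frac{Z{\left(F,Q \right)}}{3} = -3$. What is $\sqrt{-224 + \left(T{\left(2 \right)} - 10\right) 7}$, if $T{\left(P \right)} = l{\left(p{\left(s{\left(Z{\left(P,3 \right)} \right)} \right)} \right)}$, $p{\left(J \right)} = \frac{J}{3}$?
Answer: $\frac{i \sqrt{2282}}{3} \approx 15.923 i$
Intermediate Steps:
$Z{\left(F,Q \right)} = 15$ ($Z{\left(F,Q \right)} = 6 - -9 = 6 + 9 = 15$)
$p{\left(J \right)} = \frac{J}{3}$ ($p{\left(J \right)} = J \frac{1}{3} = \frac{J}{3}$)
$l{\left(r \right)} = r^{2} - 3 r$
$T{\left(P \right)} = \frac{52}{9}$ ($T{\left(P \right)} = \frac{1}{3} \left(-4\right) \left(-3 + \frac{1}{3} \left(-4\right)\right) = - \frac{4 \left(-3 - \frac{4}{3}\right)}{3} = \left(- \frac{4}{3}\right) \left(- \frac{13}{3}\right) = \frac{52}{9}$)
$\sqrt{-224 + \left(T{\left(2 \right)} - 10\right) 7} = \sqrt{-224 + \left(\frac{52}{9} - 10\right) 7} = \sqrt{-224 - \frac{266}{9}} = \sqrt{- \frac{2282}{9}} = \frac{i \sqrt{2282}}{3}$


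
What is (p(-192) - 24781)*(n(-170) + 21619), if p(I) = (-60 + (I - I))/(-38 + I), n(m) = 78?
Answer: -12366357029/23 ≈ -5.3767e+8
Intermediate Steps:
p(I) = -60/(-38 + I) (p(I) = (-60 + 0)/(-38 + I) = -60/(-38 + I))
(p(-192) - 24781)*(n(-170) + 21619) = (-60/(-38 - 192) - 24781)*(78 + 21619) = (-60/(-230) - 24781)*21697 = (-60*(-1/230) - 24781)*21697 = (6/23 - 24781)*21697 = -569957/23*21697 = -12366357029/23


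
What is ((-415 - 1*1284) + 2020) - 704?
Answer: -383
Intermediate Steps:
((-415 - 1*1284) + 2020) - 704 = ((-415 - 1284) + 2020) - 704 = (-1699 + 2020) - 704 = 321 - 704 = -383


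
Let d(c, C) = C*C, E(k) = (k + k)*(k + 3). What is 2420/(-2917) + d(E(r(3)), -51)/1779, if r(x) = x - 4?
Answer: 1093979/1729781 ≈ 0.63244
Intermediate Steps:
r(x) = -4 + x
E(k) = 2*k*(3 + k) (E(k) = (2*k)*(3 + k) = 2*k*(3 + k))
d(c, C) = C²
2420/(-2917) + d(E(r(3)), -51)/1779 = 2420/(-2917) + (-51)²/1779 = 2420*(-1/2917) + 2601*(1/1779) = -2420/2917 + 867/593 = 1093979/1729781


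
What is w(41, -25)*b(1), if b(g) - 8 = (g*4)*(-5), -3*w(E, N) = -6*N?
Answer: 600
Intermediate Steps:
w(E, N) = 2*N (w(E, N) = -(-2)*N = 2*N)
b(g) = 8 - 20*g (b(g) = 8 + (g*4)*(-5) = 8 + (4*g)*(-5) = 8 - 20*g)
w(41, -25)*b(1) = (2*(-25))*(8 - 20*1) = -50*(8 - 20) = -50*(-12) = 600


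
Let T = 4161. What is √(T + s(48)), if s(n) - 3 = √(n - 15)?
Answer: √(4164 + √33) ≈ 64.574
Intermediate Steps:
s(n) = 3 + √(-15 + n) (s(n) = 3 + √(n - 15) = 3 + √(-15 + n))
√(T + s(48)) = √(4161 + (3 + √(-15 + 48))) = √(4161 + (3 + √33)) = √(4164 + √33)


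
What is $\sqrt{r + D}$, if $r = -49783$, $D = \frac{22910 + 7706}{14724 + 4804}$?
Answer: $\frac{2 i \sqrt{74155429479}}{2441} \approx 223.12 i$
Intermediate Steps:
$D = \frac{3827}{2441}$ ($D = \frac{30616}{19528} = 30616 \cdot \frac{1}{19528} = \frac{3827}{2441} \approx 1.5678$)
$\sqrt{r + D} = \sqrt{-49783 + \frac{3827}{2441}} = \sqrt{- \frac{121516476}{2441}} = \frac{2 i \sqrt{74155429479}}{2441}$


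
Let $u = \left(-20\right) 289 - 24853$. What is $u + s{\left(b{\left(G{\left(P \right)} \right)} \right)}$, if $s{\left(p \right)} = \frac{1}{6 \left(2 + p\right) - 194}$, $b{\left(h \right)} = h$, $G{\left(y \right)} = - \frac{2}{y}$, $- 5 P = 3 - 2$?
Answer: $- \frac{3737227}{122} \approx -30633.0$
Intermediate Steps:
$P = - \frac{1}{5}$ ($P = - \frac{3 - 2}{5} = \left(- \frac{1}{5}\right) 1 = - \frac{1}{5} \approx -0.2$)
$s{\left(p \right)} = \frac{1}{-182 + 6 p}$ ($s{\left(p \right)} = \frac{1}{\left(12 + 6 p\right) - 194} = \frac{1}{-182 + 6 p}$)
$u = -30633$ ($u = -5780 - 24853 = -30633$)
$u + s{\left(b{\left(G{\left(P \right)} \right)} \right)} = -30633 + \frac{1}{2 \left(-91 + 3 \left(- \frac{2}{- \frac{1}{5}}\right)\right)} = -30633 + \frac{1}{2 \left(-91 + 3 \left(\left(-2\right) \left(-5\right)\right)\right)} = -30633 + \frac{1}{2 \left(-91 + 3 \cdot 10\right)} = -30633 + \frac{1}{2 \left(-91 + 30\right)} = -30633 + \frac{1}{2 \left(-61\right)} = -30633 + \frac{1}{2} \left(- \frac{1}{61}\right) = -30633 - \frac{1}{122} = - \frac{3737227}{122}$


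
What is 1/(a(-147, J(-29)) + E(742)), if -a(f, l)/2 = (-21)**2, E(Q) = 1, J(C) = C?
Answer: -1/881 ≈ -0.0011351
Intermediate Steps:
a(f, l) = -882 (a(f, l) = -2*(-21)**2 = -2*441 = -882)
1/(a(-147, J(-29)) + E(742)) = 1/(-882 + 1) = 1/(-881) = -1/881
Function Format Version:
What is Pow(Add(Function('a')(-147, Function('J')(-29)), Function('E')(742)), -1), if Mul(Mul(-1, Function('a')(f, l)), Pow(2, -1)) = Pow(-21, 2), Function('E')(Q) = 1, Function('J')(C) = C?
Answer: Rational(-1, 881) ≈ -0.0011351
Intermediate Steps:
Function('a')(f, l) = -882 (Function('a')(f, l) = Mul(-2, Pow(-21, 2)) = Mul(-2, 441) = -882)
Pow(Add(Function('a')(-147, Function('J')(-29)), Function('E')(742)), -1) = Pow(Add(-882, 1), -1) = Pow(-881, -1) = Rational(-1, 881)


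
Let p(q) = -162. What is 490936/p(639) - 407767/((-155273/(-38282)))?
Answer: -56631982286/546831 ≈ -1.0356e+5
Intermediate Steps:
490936/p(639) - 407767/((-155273/(-38282))) = 490936/(-162) - 407767/((-155273/(-38282))) = 490936*(-1/162) - 407767/((-155273*(-1/38282))) = -245468/81 - 407767/155273/38282 = -245468/81 - 407767*38282/155273 = -245468/81 - 678701578/6751 = -56631982286/546831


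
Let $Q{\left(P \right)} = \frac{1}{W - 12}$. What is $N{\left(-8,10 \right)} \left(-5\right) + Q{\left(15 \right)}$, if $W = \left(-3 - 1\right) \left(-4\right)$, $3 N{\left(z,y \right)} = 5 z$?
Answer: $\frac{803}{12} \approx 66.917$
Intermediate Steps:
$N{\left(z,y \right)} = \frac{5 z}{3}$
$W = 16$ ($W = \left(-4\right) \left(-4\right) = 16$)
$Q{\left(P \right)} = \frac{1}{4}$ ($Q{\left(P \right)} = \frac{1}{16 - 12} = \frac{1}{4}$)
$N{\left(-8,10 \right)} \left(-5\right) + Q{\left(15 \right)} = \frac{5}{3} \left(-8\right) \left(-5\right) + \frac{1}{4} = \left(- \frac{40}{3}\right) \left(-5\right) + \frac{1}{4} = \frac{200}{3} + \frac{1}{4} = \frac{803}{12}$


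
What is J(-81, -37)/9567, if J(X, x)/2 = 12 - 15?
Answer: -2/3189 ≈ -0.00062716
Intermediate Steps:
J(X, x) = -6 (J(X, x) = 2*(12 - 15) = 2*(-3) = -6)
J(-81, -37)/9567 = -6/9567 = -6*1/9567 = -2/3189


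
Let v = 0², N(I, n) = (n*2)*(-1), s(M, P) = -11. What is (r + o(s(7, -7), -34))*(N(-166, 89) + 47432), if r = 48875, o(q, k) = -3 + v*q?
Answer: 2309397488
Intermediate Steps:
N(I, n) = -2*n (N(I, n) = (2*n)*(-1) = -2*n)
v = 0
o(q, k) = -3 (o(q, k) = -3 + 0*q = -3 + 0 = -3)
(r + o(s(7, -7), -34))*(N(-166, 89) + 47432) = (48875 - 3)*(-2*89 + 47432) = 48872*(-178 + 47432) = 48872*47254 = 2309397488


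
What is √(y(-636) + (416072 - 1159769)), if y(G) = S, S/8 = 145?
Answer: I*√742537 ≈ 861.71*I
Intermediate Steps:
S = 1160 (S = 8*145 = 1160)
y(G) = 1160
√(y(-636) + (416072 - 1159769)) = √(1160 + (416072 - 1159769)) = √(1160 - 743697) = √(-742537) = I*√742537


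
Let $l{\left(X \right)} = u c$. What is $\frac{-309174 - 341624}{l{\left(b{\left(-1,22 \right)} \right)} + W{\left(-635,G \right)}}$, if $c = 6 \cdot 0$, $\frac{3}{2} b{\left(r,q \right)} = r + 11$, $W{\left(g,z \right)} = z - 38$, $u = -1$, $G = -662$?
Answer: $\frac{325399}{350} \approx 929.71$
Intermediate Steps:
$W{\left(g,z \right)} = -38 + z$
$b{\left(r,q \right)} = \frac{22}{3} + \frac{2 r}{3}$ ($b{\left(r,q \right)} = \frac{2 \left(r + 11\right)}{3} = \frac{2 \left(11 + r\right)}{3} = \frac{22}{3} + \frac{2 r}{3}$)
$c = 0$
$l{\left(X \right)} = 0$ ($l{\left(X \right)} = \left(-1\right) 0 = 0$)
$\frac{-309174 - 341624}{l{\left(b{\left(-1,22 \right)} \right)} + W{\left(-635,G \right)}} = \frac{-309174 - 341624}{0 - 700} = - \frac{650798}{0 - 700} = - \frac{650798}{-700} = \left(-650798\right) \left(- \frac{1}{700}\right) = \frac{325399}{350}$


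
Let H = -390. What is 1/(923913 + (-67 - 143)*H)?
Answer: 1/1005813 ≈ 9.9422e-7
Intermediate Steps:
1/(923913 + (-67 - 143)*H) = 1/(923913 + (-67 - 143)*(-390)) = 1/(923913 - 210*(-390)) = 1/(923913 + 81900) = 1/1005813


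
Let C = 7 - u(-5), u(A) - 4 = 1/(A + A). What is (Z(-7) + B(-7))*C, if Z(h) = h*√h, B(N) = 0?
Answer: -217*I*√7/10 ≈ -57.413*I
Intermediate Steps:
u(A) = 4 + 1/(2*A) (u(A) = 4 + 1/(A + A) = 4 + 1/(2*A))
Z(h) = h^(3/2)
C = 31/10 (C = 7 - (4 + (½)/(-5)) = 7 - (4 + (½)*(-⅕)) = 7 - (4 - ⅒) = 7 - 1*39/10 = 7 - 39/10 = 31/10 ≈ 3.1000)
(Z(-7) + B(-7))*C = ((-7)^(3/2) + 0)*(31/10) = (-7*I*√7 + 0)*(31/10) = -7*I*√7*(31/10) = -217*I*√7/10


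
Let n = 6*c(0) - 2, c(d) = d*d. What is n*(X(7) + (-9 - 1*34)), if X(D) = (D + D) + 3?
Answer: 52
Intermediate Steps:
c(d) = d²
X(D) = 3 + 2*D (X(D) = 2*D + 3 = 3 + 2*D)
n = -2 (n = 6*0² - 2 = 6*0 - 2 = 0 - 2 = -2)
n*(X(7) + (-9 - 1*34)) = -2*((3 + 2*7) + (-9 - 1*34)) = -2*((3 + 14) + (-9 - 34)) = -2*(17 - 43) = -2*(-26) = 52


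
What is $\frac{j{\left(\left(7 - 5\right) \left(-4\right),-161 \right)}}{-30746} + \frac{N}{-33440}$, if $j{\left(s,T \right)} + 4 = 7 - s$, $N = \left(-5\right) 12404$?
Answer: $\frac{47662477}{25703656} \approx 1.8543$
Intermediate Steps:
$N = -62020$
$j{\left(s,T \right)} = 3 - s$ ($j{\left(s,T \right)} = -4 - \left(-7 + s\right) = 3 - s$)
$\frac{j{\left(\left(7 - 5\right) \left(-4\right),-161 \right)}}{-30746} + \frac{N}{-33440} = \frac{3 - \left(7 - 5\right) \left(-4\right)}{-30746} - \frac{62020}{-33440} = \left(3 - 2 \left(-4\right)\right) \left(- \frac{1}{30746}\right) - - \frac{3101}{1672} = \left(3 - -8\right) \left(- \frac{1}{30746}\right) + \frac{3101}{1672} = \left(3 + 8\right) \left(- \frac{1}{30746}\right) + \frac{3101}{1672} = 11 \left(- \frac{1}{30746}\right) + \frac{3101}{1672} = - \frac{11}{30746} + \frac{3101}{1672} = \frac{47662477}{25703656}$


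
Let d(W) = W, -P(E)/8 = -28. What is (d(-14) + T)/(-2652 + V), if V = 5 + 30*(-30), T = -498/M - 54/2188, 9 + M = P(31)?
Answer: 3843557/834289870 ≈ 0.0046070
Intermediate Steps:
P(E) = 224 (P(E) = -8*(-28) = 224)
M = 215 (M = -9 + 224 = 215)
T = -550617/235210 (T = -498/215 - 54/2188 = -498*1/215 - 54*1/2188 = -498/215 - 27/1094 = -550617/235210 ≈ -2.3410)
V = -895 (V = 5 - 900 = -895)
(d(-14) + T)/(-2652 + V) = (-14 - 550617/235210)/(-2652 - 895) = -3843557/235210/(-3547) = -3843557/235210*(-1/3547) = 3843557/834289870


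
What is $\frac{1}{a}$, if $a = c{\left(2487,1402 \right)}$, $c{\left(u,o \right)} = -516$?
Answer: $- \frac{1}{516} \approx -0.001938$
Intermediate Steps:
$a = -516$
$\frac{1}{a} = \frac{1}{-516} = - \frac{1}{516}$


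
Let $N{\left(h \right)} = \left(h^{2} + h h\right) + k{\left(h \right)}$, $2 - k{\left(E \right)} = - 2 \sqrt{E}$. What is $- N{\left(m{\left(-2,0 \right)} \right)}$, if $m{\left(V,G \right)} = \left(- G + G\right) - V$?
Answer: $-10 - 2 \sqrt{2} \approx -12.828$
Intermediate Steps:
$k{\left(E \right)} = 2 + 2 \sqrt{E}$ ($k{\left(E \right)} = 2 - - 2 \sqrt{E} = 2 + 2 \sqrt{E}$)
$m{\left(V,G \right)} = - V$ ($m{\left(V,G \right)} = 0 - V = - V$)
$N{\left(h \right)} = 2 + 2 \sqrt{h} + 2 h^{2}$ ($N{\left(h \right)} = \left(h^{2} + h h\right) + \left(2 + 2 \sqrt{h}\right) = \left(h^{2} + h^{2}\right) + \left(2 + 2 \sqrt{h}\right) = 2 h^{2} + \left(2 + 2 \sqrt{h}\right) = 2 + 2 \sqrt{h} + 2 h^{2}$)
$- N{\left(m{\left(-2,0 \right)} \right)} = - (2 + 2 \sqrt{\left(-1\right) \left(-2\right)} + 2 \left(\left(-1\right) \left(-2\right)\right)^{2}) = - (2 + 2 \sqrt{2} + 2 \cdot 2^{2}) = - (2 + 2 \sqrt{2} + 2 \cdot 4) = - (2 + 2 \sqrt{2} + 8) = - (10 + 2 \sqrt{2}) = -10 - 2 \sqrt{2}$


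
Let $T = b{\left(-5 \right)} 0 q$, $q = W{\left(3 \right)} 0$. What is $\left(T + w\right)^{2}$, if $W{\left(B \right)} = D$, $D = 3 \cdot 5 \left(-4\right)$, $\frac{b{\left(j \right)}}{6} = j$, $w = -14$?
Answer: $196$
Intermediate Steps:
$b{\left(j \right)} = 6 j$
$D = -60$ ($D = 15 \left(-4\right) = -60$)
$W{\left(B \right)} = -60$
$q = 0$ ($q = \left(-60\right) 0 = 0$)
$T = 0$ ($T = 6 \left(-5\right) 0 \cdot 0 = \left(-30\right) 0 \cdot 0 = 0 \cdot 0 = 0$)
$\left(T + w\right)^{2} = \left(0 - 14\right)^{2} = \left(-14\right)^{2} = 196$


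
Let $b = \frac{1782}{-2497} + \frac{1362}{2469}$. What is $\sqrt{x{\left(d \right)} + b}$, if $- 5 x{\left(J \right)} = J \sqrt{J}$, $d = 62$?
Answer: $\frac{\sqrt{-141367450700 - 10819646672710 \sqrt{62}}}{934105} \approx 9.8894 i$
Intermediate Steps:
$x{\left(J \right)} = - \frac{J^{\frac{3}{2}}}{5}$ ($x{\left(J \right)} = - \frac{J \sqrt{J}}{5} = - \frac{J^{\frac{3}{2}}}{5}$)
$b = - \frac{30268}{186821}$ ($b = 1782 \left(- \frac{1}{2497}\right) + 1362 \cdot \frac{1}{2469} = - \frac{162}{227} + \frac{454}{823} = - \frac{30268}{186821} \approx -0.16202$)
$\sqrt{x{\left(d \right)} + b} = \sqrt{- \frac{62^{\frac{3}{2}}}{5} - \frac{30268}{186821}} = \sqrt{- \frac{62 \sqrt{62}}{5} - \frac{30268}{186821}} = \sqrt{- \frac{30268}{186821} - \frac{62 \sqrt{62}}{5}}$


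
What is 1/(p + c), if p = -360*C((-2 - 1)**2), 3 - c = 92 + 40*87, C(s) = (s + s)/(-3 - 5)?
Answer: -1/2759 ≈ -0.00036245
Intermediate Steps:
C(s) = -s/4 (C(s) = (2*s)/(-8) = (2*s)*(-1/8) = -s/4)
c = -3569 (c = 3 - (92 + 40*87) = 3 - (92 + 3480) = 3 - 1*3572 = 3 - 3572 = -3569)
p = 810 (p = -(-90)*(-2 - 1)**2 = -(-90)*(-3)**2 = -(-90)*9 = -360*(-9/4) = 810)
1/(p + c) = 1/(810 - 3569) = 1/(-2759) = -1/2759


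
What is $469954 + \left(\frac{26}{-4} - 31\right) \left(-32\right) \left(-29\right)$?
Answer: $435154$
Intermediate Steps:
$469954 + \left(\frac{26}{-4} - 31\right) \left(-32\right) \left(-29\right) = 469954 + \left(26 \left(- \frac{1}{4}\right) - 31\right) \left(-32\right) \left(-29\right) = 469954 + \left(- \frac{13}{2} - 31\right) \left(-32\right) \left(-29\right) = 469954 + \left(- \frac{75}{2}\right) \left(-32\right) \left(-29\right) = 469954 + 1200 \left(-29\right) = 469954 - 34800 = 435154$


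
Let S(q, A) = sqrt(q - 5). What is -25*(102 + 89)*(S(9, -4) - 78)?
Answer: 362900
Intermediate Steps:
S(q, A) = sqrt(-5 + q)
-25*(102 + 89)*(S(9, -4) - 78) = -25*(102 + 89)*(sqrt(-5 + 9) - 78) = -4775*(sqrt(4) - 78) = -4775*(2 - 78) = -4775*(-76) = -25*(-14516) = 362900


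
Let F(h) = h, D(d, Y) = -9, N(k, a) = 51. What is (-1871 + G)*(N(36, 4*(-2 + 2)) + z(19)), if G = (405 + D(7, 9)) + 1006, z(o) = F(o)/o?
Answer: -24388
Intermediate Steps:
z(o) = 1 (z(o) = o/o = 1)
G = 1402 (G = (405 - 9) + 1006 = 396 + 1006 = 1402)
(-1871 + G)*(N(36, 4*(-2 + 2)) + z(19)) = (-1871 + 1402)*(51 + 1) = -469*52 = -24388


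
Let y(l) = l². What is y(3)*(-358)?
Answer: -3222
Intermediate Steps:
y(3)*(-358) = 3²*(-358) = 9*(-358) = -3222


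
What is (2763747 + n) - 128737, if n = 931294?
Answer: 3566304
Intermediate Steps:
(2763747 + n) - 128737 = (2763747 + 931294) - 128737 = 3695041 - 128737 = 3566304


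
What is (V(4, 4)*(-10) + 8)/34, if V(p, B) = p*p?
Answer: -76/17 ≈ -4.4706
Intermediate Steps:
V(p, B) = p**2
(V(4, 4)*(-10) + 8)/34 = (4**2*(-10) + 8)/34 = (16*(-10) + 8)*(1/34) = (-160 + 8)*(1/34) = -152*1/34 = -76/17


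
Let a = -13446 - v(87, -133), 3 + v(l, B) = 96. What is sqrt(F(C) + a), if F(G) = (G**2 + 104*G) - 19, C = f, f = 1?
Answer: I*sqrt(13453) ≈ 115.99*I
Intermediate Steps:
v(l, B) = 93 (v(l, B) = -3 + 96 = 93)
C = 1
F(G) = -19 + G**2 + 104*G
a = -13539 (a = -13446 - 1*93 = -13446 - 93 = -13539)
sqrt(F(C) + a) = sqrt((-19 + 1**2 + 104*1) - 13539) = sqrt((-19 + 1 + 104) - 13539) = sqrt(86 - 13539) = sqrt(-13453) = I*sqrt(13453)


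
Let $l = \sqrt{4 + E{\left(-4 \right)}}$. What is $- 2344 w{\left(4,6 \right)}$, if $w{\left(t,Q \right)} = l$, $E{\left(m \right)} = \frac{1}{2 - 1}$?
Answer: $- 2344 \sqrt{5} \approx -5241.3$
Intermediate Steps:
$E{\left(m \right)} = 1$ ($E{\left(m \right)} = 1^{-1} = 1$)
$l = \sqrt{5}$ ($l = \sqrt{4 + 1} = \sqrt{5} \approx 2.2361$)
$w{\left(t,Q \right)} = \sqrt{5}$
$- 2344 w{\left(4,6 \right)} = - 2344 \sqrt{5}$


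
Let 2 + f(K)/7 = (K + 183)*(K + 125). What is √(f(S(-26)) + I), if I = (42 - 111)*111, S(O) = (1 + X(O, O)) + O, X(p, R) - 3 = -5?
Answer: √99343 ≈ 315.19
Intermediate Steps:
X(p, R) = -2 (X(p, R) = 3 - 5 = -2)
S(O) = -1 + O (S(O) = (1 - 2) + O = -1 + O)
I = -7659 (I = -69*111 = -7659)
f(K) = -14 + 7*(125 + K)*(183 + K) (f(K) = -14 + 7*((K + 183)*(K + 125)) = -14 + 7*((183 + K)*(125 + K)) = -14 + 7*((125 + K)*(183 + K)) = -14 + 7*(125 + K)*(183 + K))
√(f(S(-26)) + I) = √((160111 + 7*(-1 - 26)² + 2156*(-1 - 26)) - 7659) = √((160111 + 7*(-27)² + 2156*(-27)) - 7659) = √((160111 + 7*729 - 58212) - 7659) = √((160111 + 5103 - 58212) - 7659) = √(107002 - 7659) = √99343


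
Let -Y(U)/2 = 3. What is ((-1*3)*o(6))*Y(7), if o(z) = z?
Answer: 108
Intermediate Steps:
Y(U) = -6 (Y(U) = -2*3 = -6)
((-1*3)*o(6))*Y(7) = (-1*3*6)*(-6) = -3*6*(-6) = -18*(-6) = 108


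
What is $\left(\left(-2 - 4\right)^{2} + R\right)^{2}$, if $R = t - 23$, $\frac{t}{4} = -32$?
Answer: $13225$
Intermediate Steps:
$t = -128$ ($t = 4 \left(-32\right) = -128$)
$R = -151$ ($R = -128 - 23 = -151$)
$\left(\left(-2 - 4\right)^{2} + R\right)^{2} = \left(\left(-2 - 4\right)^{2} - 151\right)^{2} = \left(\left(-6\right)^{2} - 151\right)^{2} = \left(36 - 151\right)^{2} = \left(-115\right)^{2} = 13225$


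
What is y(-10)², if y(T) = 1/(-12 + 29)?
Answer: 1/289 ≈ 0.0034602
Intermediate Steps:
y(T) = 1/17
y(-10)² = (1/17)² = 1/289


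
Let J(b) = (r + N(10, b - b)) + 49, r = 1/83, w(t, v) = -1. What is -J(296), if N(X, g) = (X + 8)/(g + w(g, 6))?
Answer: -2574/83 ≈ -31.012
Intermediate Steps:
N(X, g) = (8 + X)/(-1 + g) (N(X, g) = (X + 8)/(g - 1) = (8 + X)/(-1 + g))
r = 1/83 ≈ 0.012048
J(b) = 2574/83 (J(b) = (1/83 + (8 + 10)/(-1 + (b - b))) + 49 = (1/83 + 18/(-1 + 0)) + 49 = (1/83 + 18/(-1)) + 49 = (1/83 - 1*18) + 49 = (1/83 - 18) + 49 = -1493/83 + 49 = 2574/83)
-J(296) = -1*2574/83 = -2574/83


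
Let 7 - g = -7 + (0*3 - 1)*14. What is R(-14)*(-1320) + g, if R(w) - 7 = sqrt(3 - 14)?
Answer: -9212 - 1320*I*sqrt(11) ≈ -9212.0 - 4377.9*I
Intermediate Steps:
g = 28 (g = 7 - (-7 + (0*3 - 1)*14) = 7 - (-7 + (0 - 1)*14) = 7 - (-7 - 1*14) = 7 - (-7 - 14) = 7 - 1*(-21) = 7 + 21 = 28)
R(w) = 7 + I*sqrt(11) (R(w) = 7 + sqrt(3 - 14) = 7 + sqrt(-11) = 7 + I*sqrt(11))
R(-14)*(-1320) + g = (7 + I*sqrt(11))*(-1320) + 28 = (-9240 - 1320*I*sqrt(11)) + 28 = -9212 - 1320*I*sqrt(11)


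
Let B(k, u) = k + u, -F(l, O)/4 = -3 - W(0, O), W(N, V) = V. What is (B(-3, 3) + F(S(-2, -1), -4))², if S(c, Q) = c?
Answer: 16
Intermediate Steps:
F(l, O) = 12 + 4*O (F(l, O) = -4*(-3 - O) = 12 + 4*O)
(B(-3, 3) + F(S(-2, -1), -4))² = ((-3 + 3) + (12 + 4*(-4)))² = (0 + (12 - 16))² = (0 - 4)² = (-4)² = 16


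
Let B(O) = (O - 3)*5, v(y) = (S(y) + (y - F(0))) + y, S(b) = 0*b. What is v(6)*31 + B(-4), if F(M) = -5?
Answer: 492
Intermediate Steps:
S(b) = 0
v(y) = 5 + 2*y (v(y) = (0 + (y - 1*(-5))) + y = (0 + (y + 5)) + y = (0 + (5 + y)) + y = (5 + y) + y = 5 + 2*y)
B(O) = -15 + 5*O (B(O) = (-3 + O)*5 = -15 + 5*O)
v(6)*31 + B(-4) = (5 + 2*6)*31 + (-15 + 5*(-4)) = (5 + 12)*31 + (-15 - 20) = 17*31 - 35 = 527 - 35 = 492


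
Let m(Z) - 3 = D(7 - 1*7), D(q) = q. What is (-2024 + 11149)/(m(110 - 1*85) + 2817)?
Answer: 1825/564 ≈ 3.2358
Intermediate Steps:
m(Z) = 3 (m(Z) = 3 + (7 - 1*7) = 3 + (7 - 7) = 3 + 0 = 3)
(-2024 + 11149)/(m(110 - 1*85) + 2817) = (-2024 + 11149)/(3 + 2817) = 9125/2820 = 9125*(1/2820) = 1825/564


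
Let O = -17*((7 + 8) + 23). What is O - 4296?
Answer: -4942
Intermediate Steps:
O = -646 (O = -17*(15 + 23) = -17*38 = -646)
O - 4296 = -646 - 4296 = -4942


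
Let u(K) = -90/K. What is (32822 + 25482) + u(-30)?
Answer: 58307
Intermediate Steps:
(32822 + 25482) + u(-30) = (32822 + 25482) - 90/(-30) = 58304 - 90*(-1/30) = 58304 + 3 = 58307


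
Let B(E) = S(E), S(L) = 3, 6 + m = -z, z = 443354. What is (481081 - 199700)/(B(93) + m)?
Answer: -281381/443357 ≈ -0.63466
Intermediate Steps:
m = -443360 (m = -6 - 1*443354 = -6 - 443354 = -443360)
B(E) = 3
(481081 - 199700)/(B(93) + m) = (481081 - 199700)/(3 - 443360) = 281381/(-443357) = 281381*(-1/443357) = -281381/443357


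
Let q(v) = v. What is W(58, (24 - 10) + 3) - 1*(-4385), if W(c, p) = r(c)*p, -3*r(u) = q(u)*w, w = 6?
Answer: 2413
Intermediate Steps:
r(u) = -2*u (r(u) = -u*6/3 = -2*u)
W(c, p) = -2*c*p (W(c, p) = (-2*c)*p = -2*c*p)
W(58, (24 - 10) + 3) - 1*(-4385) = -2*58*((24 - 10) + 3) - 1*(-4385) = -2*58*(14 + 3) + 4385 = -2*58*17 + 4385 = -1972 + 4385 = 2413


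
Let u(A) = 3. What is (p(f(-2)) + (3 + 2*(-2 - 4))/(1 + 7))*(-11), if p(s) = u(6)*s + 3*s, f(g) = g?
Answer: 1155/8 ≈ 144.38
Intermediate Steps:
p(s) = 6*s (p(s) = 3*s + 3*s = 6*s)
(p(f(-2)) + (3 + 2*(-2 - 4))/(1 + 7))*(-11) = (6*(-2) + (3 + 2*(-2 - 4))/(1 + 7))*(-11) = (-12 + (3 + 2*(-6))/8)*(-11) = (-12 + (3 - 12)*(1/8))*(-11) = (-12 - 9*1/8)*(-11) = (-12 - 9/8)*(-11) = -105/8*(-11) = 1155/8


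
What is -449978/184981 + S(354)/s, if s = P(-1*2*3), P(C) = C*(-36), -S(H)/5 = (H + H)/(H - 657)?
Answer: -2399610617/1008886374 ≈ -2.3785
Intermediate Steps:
S(H) = -10*H/(-657 + H) (S(H) = -5*(H + H)/(H - 657) = -5*2*H/(-657 + H) = -10*H/(-657 + H))
P(C) = -36*C
s = 216 (s = -36*(-1*2)*3 = -(-72)*3 = -36*(-6) = 216)
-449978/184981 + S(354)/s = -449978/184981 - 10*354/(-657 + 354)/216 = -449978*1/184981 - 10*354/(-303)*(1/216) = -449978/184981 - 10*354*(-1/303)*(1/216) = -449978/184981 + (1180/101)*(1/216) = -449978/184981 + 295/5454 = -2399610617/1008886374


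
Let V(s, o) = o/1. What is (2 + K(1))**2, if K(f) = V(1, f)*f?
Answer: 9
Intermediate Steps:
V(s, o) = o (V(s, o) = o*1 = o)
K(f) = f**2 (K(f) = f*f = f**2)
(2 + K(1))**2 = (2 + 1**2)**2 = (2 + 1)**2 = 3**2 = 9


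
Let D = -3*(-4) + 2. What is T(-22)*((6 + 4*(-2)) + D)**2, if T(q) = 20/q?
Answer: -1440/11 ≈ -130.91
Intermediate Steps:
D = 14 (D = 12 + 2 = 14)
T(-22)*((6 + 4*(-2)) + D)**2 = (20/(-22))*((6 + 4*(-2)) + 14)**2 = (20*(-1/22))*((6 - 8) + 14)**2 = -10*(-2 + 14)**2/11 = -10/11*12**2 = -10/11*144 = -1440/11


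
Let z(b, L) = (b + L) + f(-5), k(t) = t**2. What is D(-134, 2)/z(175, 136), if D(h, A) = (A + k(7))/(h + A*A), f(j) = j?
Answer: -1/780 ≈ -0.0012821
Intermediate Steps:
D(h, A) = (49 + A)/(h + A**2) (D(h, A) = (A + 7**2)/(h + A*A) = (A + 49)/(h + A**2) = (49 + A)/(h + A**2))
z(b, L) = -5 + L + b (z(b, L) = (b + L) - 5 = (L + b) - 5 = -5 + L + b)
D(-134, 2)/z(175, 136) = ((49 + 2)/(-134 + 2**2))/(-5 + 136 + 175) = (51/(-134 + 4))/306 = (51/(-130))*(1/306) = -1/130*51*(1/306) = -51/130*1/306 = -1/780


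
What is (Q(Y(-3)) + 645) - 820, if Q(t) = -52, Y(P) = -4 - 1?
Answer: -227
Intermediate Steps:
Y(P) = -5
(Q(Y(-3)) + 645) - 820 = (-52 + 645) - 820 = 593 - 820 = -227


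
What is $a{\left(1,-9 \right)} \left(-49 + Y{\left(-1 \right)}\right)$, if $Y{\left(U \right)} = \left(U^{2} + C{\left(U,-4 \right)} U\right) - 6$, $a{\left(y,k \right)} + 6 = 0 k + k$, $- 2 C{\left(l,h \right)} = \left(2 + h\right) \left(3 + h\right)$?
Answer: $795$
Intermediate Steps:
$C{\left(l,h \right)} = - \frac{\left(2 + h\right) \left(3 + h\right)}{2}$
$a{\left(y,k \right)} = -6 + k$ ($a{\left(y,k \right)} = -6 + \left(0 k + k\right) = -6 + \left(0 + k\right) = -6 + k$)
$Y{\left(U \right)} = -6 + U^{2} - U$ ($Y{\left(U \right)} = \left(U^{2} + \left(-3 - -10 - \frac{\left(-4\right)^{2}}{2}\right) U\right) - 6 = \left(U^{2} + \left(-3 + 10 - 8\right) U\right) - 6 = \left(U^{2} - U\right) - 6 = -6 + U^{2} - U$)
$a{\left(1,-9 \right)} \left(-49 + Y{\left(-1 \right)}\right) = \left(-6 - 9\right) \left(-49 - \left(5 - 1\right)\right) = - 15 \left(-49 + \left(-6 + 1 + 1\right)\right) = - 15 \left(-49 - 4\right) = \left(-15\right) \left(-53\right) = 795$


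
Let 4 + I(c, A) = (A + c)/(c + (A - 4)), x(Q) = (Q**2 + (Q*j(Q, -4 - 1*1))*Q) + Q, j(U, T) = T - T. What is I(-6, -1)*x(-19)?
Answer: -12654/11 ≈ -1150.4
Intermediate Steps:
j(U, T) = 0
x(Q) = Q + Q**2 (x(Q) = (Q**2 + (Q*0)*Q) + Q = (Q**2 + 0*Q) + Q = (Q**2 + 0) + Q = Q**2 + Q = Q + Q**2)
I(c, A) = -4 + (A + c)/(-4 + A + c) (I(c, A) = -4 + (A + c)/(c + (A - 4)) = -4 + (A + c)/(c + (-4 + A)) = -4 + (A + c)/(-4 + A + c))
I(-6, -1)*x(-19) = ((16 - 3*(-1) - 3*(-6))/(-4 - 1 - 6))*(-19*(1 - 19)) = ((16 + 3 + 18)/(-11))*(-19*(-18)) = -1/11*37*342 = -37/11*342 = -12654/11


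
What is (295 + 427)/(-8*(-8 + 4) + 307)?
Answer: 722/339 ≈ 2.1298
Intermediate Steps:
(295 + 427)/(-8*(-8 + 4) + 307) = 722/(-8*(-4) + 307) = 722/(32 + 307) = 722/339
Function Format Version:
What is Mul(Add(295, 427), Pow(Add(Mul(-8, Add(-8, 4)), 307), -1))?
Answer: Rational(722, 339) ≈ 2.1298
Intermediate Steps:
Mul(Add(295, 427), Pow(Add(Mul(-8, Add(-8, 4)), 307), -1)) = Mul(722, Pow(Add(Mul(-8, -4), 307), -1)) = Mul(722, Pow(Add(32, 307), -1)) = Mul(722, Pow(339, -1)) = Mul(722, Rational(1, 339)) = Rational(722, 339)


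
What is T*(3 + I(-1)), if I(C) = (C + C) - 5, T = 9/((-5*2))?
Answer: 18/5 ≈ 3.6000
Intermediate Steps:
T = -9/10 (T = 9/(-10) = 9*(-1/10) = -9/10 ≈ -0.90000)
I(C) = -5 + 2*C (I(C) = 2*C - 5 = -5 + 2*C)
T*(3 + I(-1)) = -9*(3 + (-5 + 2*(-1)))/10 = -9*(3 + (-5 - 2))/10 = -9*(3 - 7)/10 = -9/10*(-4) = 18/5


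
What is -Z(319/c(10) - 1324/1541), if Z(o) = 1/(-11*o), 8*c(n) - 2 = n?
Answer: 4623/10771046 ≈ 0.00042921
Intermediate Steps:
c(n) = ¼ + n/8
Z(o) = -1/(11*o)
-Z(319/c(10) - 1324/1541) = -(-1)/(11*(319/(¼ + (⅛)*10) - 1324/1541)) = -(-1)/(11*(319/(¼ + 5/4) - 1324*1/1541)) = -(-1)/(11*(319/(3/2) - 1324/1541)) = -(-1)/(11*(319*(⅔) - 1324/1541)) = -(-1)/(11*(638/3 - 1324/1541)) = -(-1)/(11*979186/4623) = -(-1)*4623/(11*979186) = -1*(-4623/10771046) = 4623/10771046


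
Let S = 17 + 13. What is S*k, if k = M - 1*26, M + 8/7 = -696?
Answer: -151860/7 ≈ -21694.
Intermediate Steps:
M = -4880/7 (M = -8/7 - 696 = -4880/7 ≈ -697.14)
S = 30
k = -5062/7 (k = -4880/7 - 1*26 = -4880/7 - 26 = -5062/7 ≈ -723.14)
S*k = 30*(-5062/7) = -151860/7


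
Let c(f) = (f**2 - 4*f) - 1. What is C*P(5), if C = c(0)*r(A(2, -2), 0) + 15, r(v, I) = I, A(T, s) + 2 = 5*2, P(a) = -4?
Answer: -60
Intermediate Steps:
A(T, s) = 8 (A(T, s) = -2 + 5*2 = -2 + 10 = 8)
c(f) = -1 + f**2 - 4*f
C = 15 (C = (-1 + 0**2 - 4*0)*0 + 15 = (-1 + 0 + 0)*0 + 15 = -1*0 + 15 = 0 + 15 = 15)
C*P(5) = 15*(-4) = -60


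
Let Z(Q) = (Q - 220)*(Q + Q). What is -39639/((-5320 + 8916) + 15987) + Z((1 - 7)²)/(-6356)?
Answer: 1872525/31117387 ≈ 0.060176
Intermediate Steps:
Z(Q) = 2*Q*(-220 + Q) (Z(Q) = (-220 + Q)*(2*Q) = 2*Q*(-220 + Q))
-39639/((-5320 + 8916) + 15987) + Z((1 - 7)²)/(-6356) = -39639/((-5320 + 8916) + 15987) + (2*(1 - 7)²*(-220 + (1 - 7)²))/(-6356) = -39639/(3596 + 15987) + (2*(-6)²*(-220 + (-6)²))*(-1/6356) = -39639/19583 + (2*36*(-220 + 36))*(-1/6356) = -39639*1/19583 + (2*36*(-184))*(-1/6356) = -39639/19583 - 13248*(-1/6356) = -39639/19583 + 3312/1589 = 1872525/31117387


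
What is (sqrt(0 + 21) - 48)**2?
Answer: (48 - sqrt(21))**2 ≈ 1885.1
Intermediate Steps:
(sqrt(0 + 21) - 48)**2 = (sqrt(21) - 48)**2 = (-48 + sqrt(21))**2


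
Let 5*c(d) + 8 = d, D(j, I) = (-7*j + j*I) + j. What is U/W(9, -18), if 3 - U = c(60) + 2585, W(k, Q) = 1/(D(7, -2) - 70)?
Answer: 1633212/5 ≈ 3.2664e+5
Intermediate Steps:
D(j, I) = -6*j + I*j (D(j, I) = (-7*j + I*j) + j = -6*j + I*j)
W(k, Q) = -1/126 (W(k, Q) = 1/(7*(-6 - 2) - 70) = 1/(7*(-8) - 70) = 1/(-56 - 70) = 1/(-126) = -1/126)
c(d) = -8/5 + d/5
U = -12962/5 (U = 3 - ((-8/5 + (1/5)*60) + 2585) = 3 - ((-8/5 + 12) + 2585) = 3 - (52/5 + 2585) = 3 - 1*12977/5 = 3 - 12977/5 = -12962/5 ≈ -2592.4)
U/W(9, -18) = -12962/(5*(-1/126)) = -12962/5*(-126) = 1633212/5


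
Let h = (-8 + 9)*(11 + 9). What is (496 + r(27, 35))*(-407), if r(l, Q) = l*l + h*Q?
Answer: -783475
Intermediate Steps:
h = 20 (h = 1*20 = 20)
r(l, Q) = l² + 20*Q (r(l, Q) = l*l + 20*Q = l² + 20*Q)
(496 + r(27, 35))*(-407) = (496 + (27² + 20*35))*(-407) = (496 + (729 + 700))*(-407) = (496 + 1429)*(-407) = 1925*(-407) = -783475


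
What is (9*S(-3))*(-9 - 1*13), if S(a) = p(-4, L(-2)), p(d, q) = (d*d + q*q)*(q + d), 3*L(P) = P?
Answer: 45584/3 ≈ 15195.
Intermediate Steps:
L(P) = P/3
p(d, q) = (d + q)*(d² + q²) (p(d, q) = (d² + q²)*(d + q) = (d + q)*(d² + q²))
S(a) = -2072/27 (S(a) = (-4)³ + ((⅓)*(-2))³ - 4*((⅓)*(-2))² + ((⅓)*(-2))*(-4)² = -64 + (-⅔)³ - 4*(-⅔)² - ⅔*16 = -64 - 8/27 - 4*4/9 - 32/3 = -64 - 8/27 - 16/9 - 32/3 = -2072/27)
(9*S(-3))*(-9 - 1*13) = (9*(-2072/27))*(-9 - 1*13) = -2072*(-9 - 13)/3 = -2072/3*(-22) = 45584/3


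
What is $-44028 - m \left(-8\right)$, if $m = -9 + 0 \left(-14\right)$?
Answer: $-44100$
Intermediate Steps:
$m = -9$ ($m = -9 + 0 = -9$)
$-44028 - m \left(-8\right) = -44028 - \left(-9\right) \left(-8\right) = -44028 - 72 = -44100$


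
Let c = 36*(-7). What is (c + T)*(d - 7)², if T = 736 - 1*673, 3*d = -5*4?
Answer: -35301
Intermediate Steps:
c = -252
d = -20/3 (d = (-5*4)/3 = (⅓)*(-20) = -20/3 ≈ -6.6667)
T = 63 (T = 736 - 673 = 63)
(c + T)*(d - 7)² = (-252 + 63)*(-20/3 - 7)² = -189*(-41/3)² = -189*1681/9 = -35301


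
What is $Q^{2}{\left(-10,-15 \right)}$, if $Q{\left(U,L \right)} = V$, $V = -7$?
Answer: $49$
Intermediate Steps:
$Q{\left(U,L \right)} = -7$
$Q^{2}{\left(-10,-15 \right)} = \left(-7\right)^{2} = 49$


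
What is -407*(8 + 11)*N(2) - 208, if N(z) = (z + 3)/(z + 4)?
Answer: -39913/6 ≈ -6652.2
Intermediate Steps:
N(z) = (3 + z)/(4 + z)
-407*(8 + 11)*N(2) - 208 = -407*(8 + 11)*(3 + 2)/(4 + 2) - 208 = -7733*5/6 - 208 = -407*95/6 - 208 = -38665/6 - 208 = -39913/6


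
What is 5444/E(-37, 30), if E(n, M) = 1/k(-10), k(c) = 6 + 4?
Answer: 54440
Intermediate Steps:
k(c) = 10
E(n, M) = ⅒ (E(n, M) = 1/10 = ⅒)
5444/E(-37, 30) = 5444/(⅒) = 5444*10 = 54440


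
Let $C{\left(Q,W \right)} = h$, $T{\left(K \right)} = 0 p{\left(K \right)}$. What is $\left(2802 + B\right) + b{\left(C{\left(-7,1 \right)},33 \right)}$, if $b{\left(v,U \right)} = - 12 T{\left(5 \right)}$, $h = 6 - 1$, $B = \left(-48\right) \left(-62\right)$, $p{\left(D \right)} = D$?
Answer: $5778$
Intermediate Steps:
$T{\left(K \right)} = 0$ ($T{\left(K \right)} = 0 K = 0$)
$B = 2976$
$h = 5$
$C{\left(Q,W \right)} = 5$
$b{\left(v,U \right)} = 0$ ($b{\left(v,U \right)} = \left(-12\right) 0 = 0$)
$\left(2802 + B\right) + b{\left(C{\left(-7,1 \right)},33 \right)} = \left(2802 + 2976\right) + 0 = 5778 + 0 = 5778$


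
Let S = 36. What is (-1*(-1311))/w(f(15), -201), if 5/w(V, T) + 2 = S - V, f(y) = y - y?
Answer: 44574/5 ≈ 8914.8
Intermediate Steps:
f(y) = 0
w(V, T) = 5/(34 - V) (w(V, T) = 5/(-2 + (36 - V)) = 5/(34 - V))
(-1*(-1311))/w(f(15), -201) = (-1*(-1311))/((-5/(-34 + 0))) = 1311/((-5/(-34))) = 1311/((-5*(-1/34))) = 1311/(5/34) = 1311*(34/5) = 44574/5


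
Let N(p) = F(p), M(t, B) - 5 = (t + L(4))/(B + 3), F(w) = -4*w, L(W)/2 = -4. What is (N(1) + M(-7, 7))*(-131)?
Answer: 131/2 ≈ 65.500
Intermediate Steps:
L(W) = -8 (L(W) = 2*(-4) = -8)
M(t, B) = 5 + (-8 + t)/(3 + B) (M(t, B) = 5 + (t - 8)/(B + 3) = 5 + (-8 + t)/(3 + B))
N(p) = -4*p
(N(1) + M(-7, 7))*(-131) = (-4*1 + (7 - 7 + 5*7)/(3 + 7))*(-131) = (-4 + (7 - 7 + 35)/10)*(-131) = (-4 + (⅒)*35)*(-131) = (-4 + 7/2)*(-131) = -½*(-131) = 131/2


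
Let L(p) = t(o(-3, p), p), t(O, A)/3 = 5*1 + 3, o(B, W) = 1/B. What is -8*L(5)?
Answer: -192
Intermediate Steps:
t(O, A) = 24 (t(O, A) = 3*(5*1 + 3) = 3*(5 + 3) = 3*8 = 24)
L(p) = 24
-8*L(5) = -8*24 = -192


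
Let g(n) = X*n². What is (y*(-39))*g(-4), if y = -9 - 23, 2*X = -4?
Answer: -39936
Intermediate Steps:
X = -2 (X = (½)*(-4) = -2)
y = -32
g(n) = -2*n²
(y*(-39))*g(-4) = (-32*(-39))*(-2*(-4)²) = 1248*(-2*16) = 1248*(-32) = -39936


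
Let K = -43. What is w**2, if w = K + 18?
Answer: 625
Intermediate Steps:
w = -25 (w = -43 + 18 = -25)
w**2 = (-25)**2 = 625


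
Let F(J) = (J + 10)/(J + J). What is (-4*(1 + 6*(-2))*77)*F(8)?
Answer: 7623/2 ≈ 3811.5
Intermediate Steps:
F(J) = (10 + J)/(2*J) (F(J) = (10 + J)/((2*J)) = (10 + J)*(1/(2*J)) = (10 + J)/(2*J))
(-4*(1 + 6*(-2))*77)*F(8) = (-4*(1 + 6*(-2))*77)*((1/2)*(10 + 8)/8) = (-4*(1 - 12)*77)*((1/2)*(1/8)*18) = (-4*(-11)*77)*(9/8) = (44*77)*(9/8) = 3388*(9/8) = 7623/2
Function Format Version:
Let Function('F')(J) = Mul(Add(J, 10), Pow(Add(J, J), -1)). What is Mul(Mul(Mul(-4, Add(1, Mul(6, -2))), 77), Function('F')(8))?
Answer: Rational(7623, 2) ≈ 3811.5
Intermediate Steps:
Function('F')(J) = Mul(Rational(1, 2), Pow(J, -1), Add(10, J)) (Function('F')(J) = Mul(Add(10, J), Pow(Mul(2, J), -1)) = Mul(Add(10, J), Mul(Rational(1, 2), Pow(J, -1))) = Mul(Rational(1, 2), Pow(J, -1), Add(10, J)))
Mul(Mul(Mul(-4, Add(1, Mul(6, -2))), 77), Function('F')(8)) = Mul(Mul(Mul(-4, Add(1, Mul(6, -2))), 77), Mul(Rational(1, 2), Pow(8, -1), Add(10, 8))) = Mul(Mul(Mul(-4, Add(1, -12)), 77), Mul(Rational(1, 2), Rational(1, 8), 18)) = Mul(Mul(Mul(-4, -11), 77), Rational(9, 8)) = Mul(Mul(44, 77), Rational(9, 8)) = Mul(3388, Rational(9, 8)) = Rational(7623, 2)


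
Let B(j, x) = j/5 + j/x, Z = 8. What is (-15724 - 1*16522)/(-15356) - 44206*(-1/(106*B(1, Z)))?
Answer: 6799382107/5290142 ≈ 1285.3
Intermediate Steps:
B(j, x) = j/5 + j/x (B(j, x) = j*(⅕) + j/x = j/5 + j/x)
(-15724 - 1*16522)/(-15356) - 44206*(-1/(106*B(1, Z))) = (-15724 - 1*16522)/(-15356) - 44206*(-1/(106*((⅕)*1 + 1/8))) = (-15724 - 16522)*(-1/15356) - 44206*(-1/(106*(⅕ + 1*(⅛)))) = -32246*(-1/15356) - 44206*(-1/(106*(⅕ + ⅛))) = 16123/7678 - 44206/((-106*13/40)) = 16123/7678 - 44206/(-689/20) = 16123/7678 - 44206*(-20/689) = 16123/7678 + 884120/689 = 6799382107/5290142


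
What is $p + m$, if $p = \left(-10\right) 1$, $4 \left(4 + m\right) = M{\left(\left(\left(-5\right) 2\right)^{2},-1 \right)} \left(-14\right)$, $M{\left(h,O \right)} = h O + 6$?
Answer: $315$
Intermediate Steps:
$M{\left(h,O \right)} = 6 + O h$ ($M{\left(h,O \right)} = O h + 6 = 6 + O h$)
$m = 325$ ($m = -4 + \frac{\left(6 - \left(\left(-5\right) 2\right)^{2}\right) \left(-14\right)}{4} = -4 + \frac{\left(6 - \left(-10\right)^{2}\right) \left(-14\right)}{4} = -4 + \frac{\left(6 - 100\right) \left(-14\right)}{4} = -4 + \frac{\left(-94\right) \left(-14\right)}{4} = -4 + \frac{1}{4} \cdot 1316 = -4 + 329 = 325$)
$p = -10$
$p + m = -10 + 325 = 315$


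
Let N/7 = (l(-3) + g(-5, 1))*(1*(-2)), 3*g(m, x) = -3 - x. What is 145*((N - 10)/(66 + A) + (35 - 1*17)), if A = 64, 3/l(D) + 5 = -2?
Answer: 102428/39 ≈ 2626.4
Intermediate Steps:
l(D) = -3/7 (l(D) = 3/(-5 - 2) = 3/(-7) = 3*(-⅐) = -3/7)
g(m, x) = -1 - x/3 (g(m, x) = (-3 - x)/3 = -1 - x/3)
N = 74/3 (N = 7*((-3/7 + (-1 - ⅓*1))*(1*(-2))) = 7*((-3/7 + (-1 - ⅓))*(-2)) = 7*((-3/7 - 4/3)*(-2)) = 7*(-37/21*(-2)) = 7*(74/21) = 74/3 ≈ 24.667)
145*((N - 10)/(66 + A) + (35 - 1*17)) = 145*((74/3 - 10)/(66 + 64) + (35 - 1*17)) = 145*((44/3)/130 + (35 - 17)) = 145*((44/3)*(1/130) + 18) = 145*(22/195 + 18) = 145*(3532/195) = 102428/39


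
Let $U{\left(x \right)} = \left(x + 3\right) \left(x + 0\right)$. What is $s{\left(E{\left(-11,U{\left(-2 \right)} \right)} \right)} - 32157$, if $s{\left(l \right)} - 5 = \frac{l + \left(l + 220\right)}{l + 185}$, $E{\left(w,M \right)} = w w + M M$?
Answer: $- \frac{996665}{31} \approx -32150.0$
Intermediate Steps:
$U{\left(x \right)} = x \left(3 + x\right)$ ($U{\left(x \right)} = \left(3 + x\right) x = x \left(3 + x\right)$)
$E{\left(w,M \right)} = M^{2} + w^{2}$ ($E{\left(w,M \right)} = w^{2} + M^{2} = M^{2} + w^{2}$)
$s{\left(l \right)} = 5 + \frac{220 + 2 l}{185 + l}$ ($s{\left(l \right)} = 5 + \frac{l + \left(l + 220\right)}{l + 185} = 5 + \frac{l + \left(220 + l\right)}{185 + l} = 5 + \frac{220 + 2 l}{185 + l}$)
$s{\left(E{\left(-11,U{\left(-2 \right)} \right)} \right)} - 32157 = \frac{1145 + 7 \left(\left(- 2 \left(3 - 2\right)\right)^{2} + \left(-11\right)^{2}\right)}{185 + \left(\left(- 2 \left(3 - 2\right)\right)^{2} + \left(-11\right)^{2}\right)} - 32157 = \frac{1145 + 7 \left(\left(\left(-2\right) 1\right)^{2} + 121\right)}{185 + \left(\left(\left(-2\right) 1\right)^{2} + 121\right)} - 32157 = \frac{1145 + 7 \left(\left(-2\right)^{2} + 121\right)}{185 + \left(\left(-2\right)^{2} + 121\right)} - 32157 = \frac{1145 + 7 \left(4 + 121\right)}{185 + \left(4 + 121\right)} - 32157 = \frac{1145 + 7 \cdot 125}{185 + 125} - 32157 = \frac{1145 + 875}{310} - 32157 = \frac{1}{310} \cdot 2020 - 32157 = \frac{202}{31} - 32157 = - \frac{996665}{31}$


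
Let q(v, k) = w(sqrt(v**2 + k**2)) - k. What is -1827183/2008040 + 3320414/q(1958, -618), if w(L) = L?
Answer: -1031883724964223/1924587865640 + 1660207*sqrt(1053922)/958441 ≈ 1242.1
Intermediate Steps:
q(v, k) = sqrt(k**2 + v**2) - k (q(v, k) = sqrt(v**2 + k**2) - k = sqrt(k**2 + v**2) - k)
-1827183/2008040 + 3320414/q(1958, -618) = -1827183/2008040 + 3320414/(sqrt((-618)**2 + 1958**2) - 1*(-618)) = -1827183*1/2008040 + 3320414/(sqrt(381924 + 3833764) + 618) = -1827183/2008040 + 3320414/(sqrt(4215688) + 618) = -1827183/2008040 + 3320414/(2*sqrt(1053922) + 618) = -1827183/2008040 + 3320414/(618 + 2*sqrt(1053922))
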